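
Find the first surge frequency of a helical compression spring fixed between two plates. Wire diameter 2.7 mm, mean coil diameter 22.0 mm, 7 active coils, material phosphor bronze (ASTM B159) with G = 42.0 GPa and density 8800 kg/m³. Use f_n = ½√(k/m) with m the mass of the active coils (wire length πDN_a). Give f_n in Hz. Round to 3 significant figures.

k = Gd⁴/(8D³N_a) = (42.0×10³)(2.7⁴)/(8·22.0³·7) = 3.7432 N/mm = 3743.2 N/m
Wire length L = πDN_a = π·22.0·7 = 483.81 mm
m = ρ·(πd²/4)·L = 8800 × 5.7256×10⁻⁶ m² × 0.48381 m = 0.024376 kg
f_n = ½√(k/m) = 0.5·√(3743.2/0.024376) = 0.5·√(1.5356e+05) = 195.93 Hz

196 Hz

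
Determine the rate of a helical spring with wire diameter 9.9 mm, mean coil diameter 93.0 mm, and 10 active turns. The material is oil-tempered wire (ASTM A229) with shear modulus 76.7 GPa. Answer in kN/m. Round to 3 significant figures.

k = Gd⁴/(8D³N_a) = (76.7×10³ × 9.9⁴) / (8 × 93.0³ × 10)
  = 7.36777e+08 / 6.43486e+07 = 11.45 N/mm

11.4 kN/m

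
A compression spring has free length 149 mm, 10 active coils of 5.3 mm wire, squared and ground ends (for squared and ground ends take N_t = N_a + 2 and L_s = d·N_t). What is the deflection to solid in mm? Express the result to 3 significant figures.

85.4 mm

N_t = 12; L_s = 5.3·12 = 63.6 mm
δ_solid = L₀ − L_s = 149 − 63.6 = 85.4 mm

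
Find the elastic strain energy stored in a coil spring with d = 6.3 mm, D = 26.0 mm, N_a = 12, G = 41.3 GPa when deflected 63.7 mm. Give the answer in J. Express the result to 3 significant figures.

k = Gd⁴/(8D³N_a) = (41.3×10³)(6.3⁴)/(8·26.0³·12) = 38.559 N/mm
U = ½kδ² = 0.5 × 38.559 × 63.7² = 78229 N·mm = 78.229 J

78.2 J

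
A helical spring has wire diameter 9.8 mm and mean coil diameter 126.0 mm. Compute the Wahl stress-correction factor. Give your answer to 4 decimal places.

1.1111

C = D/d = 126.0/9.8 = 12.8571
K_W = (4C−1)/(4C−4) + 0.615/C = 50.429/47.429 + 0.0478 = 1.1111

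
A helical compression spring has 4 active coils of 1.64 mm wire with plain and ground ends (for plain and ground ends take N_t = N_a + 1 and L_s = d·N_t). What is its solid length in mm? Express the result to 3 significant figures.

plain and ground ends: N_t = N_a + 1 = 4 + 1 = 5
L_s = d·N_t = 1.64 × 5 = 8.2 mm

8.20 mm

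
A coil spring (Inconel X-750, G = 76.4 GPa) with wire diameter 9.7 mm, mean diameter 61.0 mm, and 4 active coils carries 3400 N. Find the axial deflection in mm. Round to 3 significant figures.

36.5 mm

k = Gd⁴/(8D³N_a) = (76.4×10³)(9.7⁴)/(8·61.0³·4) = 93.12 N/mm
δ = F/k = 3400 / 93.12 = 36.512 mm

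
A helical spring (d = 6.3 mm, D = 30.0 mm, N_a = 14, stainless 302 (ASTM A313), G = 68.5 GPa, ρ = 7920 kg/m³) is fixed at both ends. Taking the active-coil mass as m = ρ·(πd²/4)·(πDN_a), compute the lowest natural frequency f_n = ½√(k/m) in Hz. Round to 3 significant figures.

k = Gd⁴/(8D³N_a) = (68.5×10³)(6.3⁴)/(8·30.0³·14) = 35.684 N/mm = 35684 N/m
Wire length L = πDN_a = π·30.0·14 = 1319.5 mm
m = ρ·(πd²/4)·L = 7920 × 31.172×10⁻⁶ m² × 1.3195 m = 0.32576 kg
f_n = ½√(k/m) = 0.5·√(35684/0.32576) = 0.5·√(1.0954e+05) = 165.48 Hz

165 Hz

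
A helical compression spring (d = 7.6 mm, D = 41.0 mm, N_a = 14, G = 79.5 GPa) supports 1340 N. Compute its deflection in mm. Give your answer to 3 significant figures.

k = Gd⁴/(8D³N_a) = (79.5×10³)(7.6⁴)/(8·41.0³·14) = 34.36 N/mm
δ = F/k = 1340 / 34.36 = 38.999 mm

39.0 mm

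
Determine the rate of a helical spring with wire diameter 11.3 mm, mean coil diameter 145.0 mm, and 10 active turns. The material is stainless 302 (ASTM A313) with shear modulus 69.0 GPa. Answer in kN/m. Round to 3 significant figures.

4.61 kN/m

k = Gd⁴/(8D³N_a) = (69.0×10³ × 11.3⁴) / (8 × 145.0³ × 10)
  = 1.12503e+09 / 2.4389e+08 = 4.6128 N/mm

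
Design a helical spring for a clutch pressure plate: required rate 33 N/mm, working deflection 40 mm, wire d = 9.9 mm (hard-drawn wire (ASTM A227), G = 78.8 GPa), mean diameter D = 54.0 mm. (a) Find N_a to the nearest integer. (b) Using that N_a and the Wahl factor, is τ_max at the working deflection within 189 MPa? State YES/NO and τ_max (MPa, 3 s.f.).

N_a = Gd⁴/(8D³k) = (78.8×10³)(9.9⁴)/(8·54.0³·33) = 18.21 → N_a = 18
Actual rate k = Gd⁴/(8D³·18) = 33.383 N/mm
Working load F = kδ = 33.383·40 = 1335.3 N
C = 54.0/9.9 = 5.4545; K_W = (4C−1)/(4C−4)+0.615/C = 1.2811
τ_max = K_W·8FD/(πd³) = 1.2811·189.24 = 242.44 MPa
τ_max > 189 MPa → exceeds allowable

(a) 18 coils; (b) NO, τ_max = 242 MPa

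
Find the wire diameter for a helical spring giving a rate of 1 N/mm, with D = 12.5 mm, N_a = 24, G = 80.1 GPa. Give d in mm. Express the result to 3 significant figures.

1.47 mm

d = (8D³N_a·k / G)^(1/4) = (8·12.5³·24·1 / (80.1×10³))^0.25
  = (4.6816)^0.25 = 1.4710 mm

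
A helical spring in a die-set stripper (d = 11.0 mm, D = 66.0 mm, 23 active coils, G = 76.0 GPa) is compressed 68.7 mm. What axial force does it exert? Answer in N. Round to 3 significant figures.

1450 N

k = Gd⁴/(8D³N_a) = (76.0×10³)(11.0⁴)/(8·66.0³·23) = 21.035 N/mm
F = k·δ = 21.035 × 68.7 = 1445.1 N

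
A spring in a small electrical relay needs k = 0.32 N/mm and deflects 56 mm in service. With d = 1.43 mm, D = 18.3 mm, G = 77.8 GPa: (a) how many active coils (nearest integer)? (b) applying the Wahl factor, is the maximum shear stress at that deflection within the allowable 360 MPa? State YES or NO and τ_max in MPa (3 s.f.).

(a) 21 coils; (b) YES, τ_max = 313 MPa

N_a = Gd⁴/(8D³k) = (77.8×10³)(1.43⁴)/(8·18.3³·0.32) = 20.74 → N_a = 21
Actual rate k = Gd⁴/(8D³·21) = 0.31598 N/mm
Working load F = kδ = 0.31598·56 = 17.695 N
C = 18.3/1.43 = 12.7972; K_W = (4C−1)/(4C−4)+0.615/C = 1.1116
τ_max = K_W·8FD/(πd³) = 1.1116·281.99 = 313.47 MPa
τ_max ≤ 360 MPa → acceptable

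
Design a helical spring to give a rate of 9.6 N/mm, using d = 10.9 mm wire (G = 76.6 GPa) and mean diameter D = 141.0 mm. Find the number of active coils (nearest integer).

N_a = Gd⁴/(8D³k) = (76.6×10³ × 10.9⁴)/(8 × 141.0³ × 9.6)
    = 1.08127e+09 / 2.15287e+08 = 5.022 → 5 coils

5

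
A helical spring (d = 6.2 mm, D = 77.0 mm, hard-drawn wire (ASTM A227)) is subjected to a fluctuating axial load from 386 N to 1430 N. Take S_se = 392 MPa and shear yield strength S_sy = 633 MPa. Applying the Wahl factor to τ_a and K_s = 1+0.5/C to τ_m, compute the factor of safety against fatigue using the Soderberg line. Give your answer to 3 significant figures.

0.408

C = D/d = 77.0/6.2 = 12.4194; K_W = (4C−1)/(4C−4)+0.615/C = 1.1152; K_s = 1+0.5/C = 1.0403
F_a = (F_max−F_min)/2 = 522 N; F_m = (F_max+F_min)/2 = 908 N
τ_a = K_W·8F_aD/(πd³) = 1.1152 × 429.46 = 478.94 MPa
τ_m = K_s·8F_mD/(πd³) = 1.0403 × 747.04 = 777.11 MPa
Soderberg: 1/n_f = τ_a/S_se + τ_m/S_sy = 478.94/392 + 777.11/633 = 1.22178 + 1.22766 = 2.4494
n_f = 1/2.4494 = 0.4083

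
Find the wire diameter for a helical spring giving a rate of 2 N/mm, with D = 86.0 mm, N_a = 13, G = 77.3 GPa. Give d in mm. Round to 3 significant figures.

d = (8D³N_a·k / G)^(1/4) = (8·86.0³·13·2 / (77.3×10³))^0.25
  = (1711.5)^0.25 = 6.4320 mm

6.43 mm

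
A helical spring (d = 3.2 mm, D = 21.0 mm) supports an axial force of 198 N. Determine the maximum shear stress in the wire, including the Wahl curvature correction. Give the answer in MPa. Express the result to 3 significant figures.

397 MPa

Spring index C = D/d = 21.0/3.2 = 6.5625
K_W = (4C−1)/(4C−4) + 0.615/C = 25.250/22.250 + 0.0937 = 1.2285
τ₀ = 8FD/(πd³) = 8·198·21.0/(π·3.2³) = 33264/102.94 = 323.13 MPa
τ_max = K·τ₀ = 1.2285 × 323.13 = 396.98 MPa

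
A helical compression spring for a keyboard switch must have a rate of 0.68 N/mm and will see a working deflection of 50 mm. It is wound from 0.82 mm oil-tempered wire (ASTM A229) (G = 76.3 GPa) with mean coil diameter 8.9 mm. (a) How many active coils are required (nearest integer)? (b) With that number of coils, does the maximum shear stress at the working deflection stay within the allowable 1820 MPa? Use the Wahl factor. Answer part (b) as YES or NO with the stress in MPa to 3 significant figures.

N_a = Gd⁴/(8D³k) = (76.3×10³)(0.82⁴)/(8·8.9³·0.68) = 8.995 → N_a = 9
Actual rate k = Gd⁴/(8D³·9) = 0.67964 N/mm
Working load F = kδ = 0.67964·50 = 33.982 N
C = 8.9/0.82 = 10.8537; K_W = (4C−1)/(4C−4)+0.615/C = 1.1328
τ_max = K_W·8FD/(πd³) = 1.1328·1396.8 = 1582.3 MPa
τ_max ≤ 1820 MPa → acceptable

(a) 9 coils; (b) YES, τ_max = 1580 MPa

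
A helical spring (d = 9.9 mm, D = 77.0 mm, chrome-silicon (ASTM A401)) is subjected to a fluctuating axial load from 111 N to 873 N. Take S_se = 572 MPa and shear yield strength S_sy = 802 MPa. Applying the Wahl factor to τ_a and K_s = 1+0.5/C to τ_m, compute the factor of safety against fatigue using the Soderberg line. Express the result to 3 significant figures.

C = D/d = 77.0/9.9 = 7.7778; K_W = (4C−1)/(4C−4)+0.615/C = 1.1897; K_s = 1+0.5/C = 1.0643
F_a = (F_max−F_min)/2 = 381 N; F_m = (F_max+F_min)/2 = 492 N
τ_a = K_W·8F_aD/(πd³) = 1.1897 × 76.993 = 91.6 MPa
τ_m = K_s·8F_mD/(πd³) = 1.0643 × 99.424 = 105.82 MPa
Soderberg: 1/n_f = τ_a/S_se + τ_m/S_sy = 91.6/572 + 105.82/802 = 0.16014 + 0.13194 = 0.29208
n_f = 1/0.29208 = 3.424

3.42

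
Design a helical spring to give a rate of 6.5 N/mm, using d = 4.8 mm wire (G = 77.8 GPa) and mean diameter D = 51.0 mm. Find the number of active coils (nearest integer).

6

N_a = Gd⁴/(8D³k) = (77.8×10³ × 4.8⁴)/(8 × 51.0³ × 6.5)
    = 4.12995e+07 / 6.89785e+06 = 5.987 → 6 coils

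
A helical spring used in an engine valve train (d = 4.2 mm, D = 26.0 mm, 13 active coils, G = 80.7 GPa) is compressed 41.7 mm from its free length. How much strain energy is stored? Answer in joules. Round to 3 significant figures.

11.9 J

k = Gd⁴/(8D³N_a) = (80.7×10³)(4.2⁴)/(8·26.0³·13) = 13.738 N/mm
U = ½kδ² = 0.5 × 13.738 × 41.7² = 11944 N·mm = 11.944 J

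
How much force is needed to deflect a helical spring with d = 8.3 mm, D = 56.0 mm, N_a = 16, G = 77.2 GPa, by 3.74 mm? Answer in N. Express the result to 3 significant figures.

61.0 N

k = Gd⁴/(8D³N_a) = (77.2×10³)(8.3⁴)/(8·56.0³·16) = 16.299 N/mm
F = k·δ = 16.299 × 3.74 = 60.958 N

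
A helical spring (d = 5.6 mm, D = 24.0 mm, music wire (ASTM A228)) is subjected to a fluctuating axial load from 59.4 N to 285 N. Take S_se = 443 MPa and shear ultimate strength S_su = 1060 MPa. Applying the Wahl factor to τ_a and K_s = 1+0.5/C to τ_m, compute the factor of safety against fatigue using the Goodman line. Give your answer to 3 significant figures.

C = D/d = 24.0/5.6 = 4.2857; K_W = (4C−1)/(4C−4)+0.615/C = 1.3718; K_s = 1+0.5/C = 1.1167
F_a = (F_max−F_min)/2 = 112.8 N; F_m = (F_max+F_min)/2 = 172.2 N
τ_a = K_W·8F_aD/(πd³) = 1.3718 × 39.255 = 53.849 MPa
τ_m = K_s·8F_mD/(πd³) = 1.1167 × 59.927 = 66.918 MPa
Goodman: 1/n_f = τ_a/S_se + τ_m/S_su = 53.849/443 + 66.918/1060 = 0.12155 + 0.06313 = 0.18468
n_f = 1/0.18468 = 5.415

5.41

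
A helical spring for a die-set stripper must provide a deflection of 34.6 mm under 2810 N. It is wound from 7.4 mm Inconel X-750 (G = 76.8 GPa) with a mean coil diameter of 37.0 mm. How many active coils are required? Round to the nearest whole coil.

7

Required rate k = F/δ = 2810/34.6 = 81.214 N/mm
N_a = Gd⁴/(8D³k) = (76.8×10³ × 7.4⁴)/(8 × 37.0³ × 81.214)
    = 2.30297e+08 / 3.29098e+07 = 6.998 → 7 coils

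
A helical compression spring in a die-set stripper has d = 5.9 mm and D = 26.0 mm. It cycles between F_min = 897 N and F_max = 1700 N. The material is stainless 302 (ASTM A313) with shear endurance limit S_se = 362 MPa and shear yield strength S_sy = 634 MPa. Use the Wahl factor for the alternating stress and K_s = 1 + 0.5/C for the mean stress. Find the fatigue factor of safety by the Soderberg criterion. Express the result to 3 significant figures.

0.819

C = D/d = 26.0/5.9 = 4.4068; K_W = (4C−1)/(4C−4)+0.615/C = 1.3597; K_s = 1+0.5/C = 1.1135
F_a = (F_max−F_min)/2 = 401.5 N; F_m = (F_max+F_min)/2 = 1298.5 N
τ_a = K_W·8F_aD/(πd³) = 1.3597 × 129.43 = 175.99 MPa
τ_m = K_s·8F_mD/(πd³) = 1.1135 × 418.6 = 466.1 MPa
Soderberg: 1/n_f = τ_a/S_se + τ_m/S_sy = 175.99/362 + 466.1/634 = 0.48616 + 0.73517 = 1.2213
n_f = 1/1.2213 = 0.8188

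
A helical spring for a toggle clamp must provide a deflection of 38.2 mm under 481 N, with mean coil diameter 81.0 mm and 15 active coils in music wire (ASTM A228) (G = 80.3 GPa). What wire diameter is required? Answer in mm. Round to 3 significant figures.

10.0 mm

Required rate k = F/δ = 481/38.2 = 12.592 N/mm
d = (8D³N_a·k / G)^(1/4) = (8·81.0³·15·12.592 / (80.3×10³))^0.25
  = (10000)^0.25 = 10.0000 mm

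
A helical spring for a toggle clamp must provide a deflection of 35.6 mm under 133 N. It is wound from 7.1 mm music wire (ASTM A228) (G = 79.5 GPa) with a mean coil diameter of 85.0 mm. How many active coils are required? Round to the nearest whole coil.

11

Required rate k = F/δ = 133/35.6 = 3.736 N/mm
N_a = Gd⁴/(8D³k) = (79.5×10³ × 7.1⁴)/(8 × 85.0³ × 3.736)
    = 2.02023e+08 / 1.83547e+07 = 11.01 → 11 coils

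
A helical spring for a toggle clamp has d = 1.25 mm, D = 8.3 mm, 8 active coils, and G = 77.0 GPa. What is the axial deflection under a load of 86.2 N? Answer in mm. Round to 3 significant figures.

k = Gd⁴/(8D³N_a) = (77.0×10³)(1.25⁴)/(8·8.3³·8) = 5.1371 N/mm
δ = F/k = 86.2 / 5.1371 = 16.78 mm

16.8 mm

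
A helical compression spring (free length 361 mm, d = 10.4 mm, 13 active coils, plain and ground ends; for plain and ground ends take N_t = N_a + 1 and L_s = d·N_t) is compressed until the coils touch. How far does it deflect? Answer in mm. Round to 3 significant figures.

215 mm

N_t = 14; L_s = 10.4·14 = 145.6 mm
δ_solid = L₀ − L_s = 361 − 145.6 = 215.4 mm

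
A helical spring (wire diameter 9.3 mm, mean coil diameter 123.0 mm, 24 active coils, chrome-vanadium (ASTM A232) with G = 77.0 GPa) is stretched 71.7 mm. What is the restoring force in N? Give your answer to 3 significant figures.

k = Gd⁴/(8D³N_a) = (77.0×10³)(9.3⁴)/(8·123.0³·24) = 1.6122 N/mm
F = k·δ = 1.6122 × 71.7 = 115.59 N

116 N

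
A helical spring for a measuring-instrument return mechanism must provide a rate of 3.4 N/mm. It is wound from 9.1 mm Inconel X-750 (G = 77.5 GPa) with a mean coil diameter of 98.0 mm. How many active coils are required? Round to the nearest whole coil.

21

N_a = Gd⁴/(8D³k) = (77.5×10³ × 9.1⁴)/(8 × 98.0³ × 3.4)
    = 5.31456e+08 / 2.56004e+07 = 20.76 → 21 coils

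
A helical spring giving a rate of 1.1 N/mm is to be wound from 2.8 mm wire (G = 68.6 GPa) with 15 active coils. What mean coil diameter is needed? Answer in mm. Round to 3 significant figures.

D = (Gd⁴/(8N_a·k))^(1/3) = (68.6×10³·2.8⁴/(8·15·1.1))^(1/3)
  = (31943.5)^(1/3) = 31.7293 mm

31.7 mm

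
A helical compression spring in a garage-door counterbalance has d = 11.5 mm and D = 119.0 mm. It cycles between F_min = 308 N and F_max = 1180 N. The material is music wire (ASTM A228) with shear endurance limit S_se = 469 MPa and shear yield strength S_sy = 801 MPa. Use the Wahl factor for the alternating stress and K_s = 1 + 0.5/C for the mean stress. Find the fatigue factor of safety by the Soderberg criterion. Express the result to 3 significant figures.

2.47

C = D/d = 119.0/11.5 = 10.3478; K_W = (4C−1)/(4C−4)+0.615/C = 1.1397; K_s = 1+0.5/C = 1.0483
F_a = (F_max−F_min)/2 = 436 N; F_m = (F_max+F_min)/2 = 744 N
τ_a = K_W·8F_aD/(πd³) = 1.1397 × 86.872 = 99.005 MPa
τ_m = K_s·8F_mD/(πd³) = 1.0483 × 148.24 = 155.4 MPa
Soderberg: 1/n_f = τ_a/S_se + τ_m/S_sy = 99.005/469 + 155.4/801 = 0.21110 + 0.19401 = 0.40511
n_f = 1/0.40511 = 2.468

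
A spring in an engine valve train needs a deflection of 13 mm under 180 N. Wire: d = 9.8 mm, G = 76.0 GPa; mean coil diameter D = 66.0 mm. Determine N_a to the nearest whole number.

Required rate k = F/δ = 180/13 = 13.846 N/mm
N_a = Gd⁴/(8D³k) = (76.0×10³ × 9.8⁴)/(8 × 66.0³ × 13.846)
    = 7.01e+08 / 3.18457e+07 = 22.01 → 22 coils

22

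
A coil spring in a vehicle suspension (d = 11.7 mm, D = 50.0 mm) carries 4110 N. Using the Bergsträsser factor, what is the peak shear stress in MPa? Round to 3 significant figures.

Spring index C = D/d = 50.0/11.7 = 4.2735
K_B = (4C+2)/(4C−3) = 19.094/14.094 = 1.3548
τ₀ = 8FD/(πd³) = 8·4110·50.0/(π·11.7³) = 1.644e+06/5031.6 = 326.73 MPa
τ_max = K·τ₀ = 1.3548 × 326.73 = 442.65 MPa

443 MPa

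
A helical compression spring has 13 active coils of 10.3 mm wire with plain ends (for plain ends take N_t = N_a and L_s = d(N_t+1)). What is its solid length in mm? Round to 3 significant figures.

plain ends: N_t = N_a = 13
L_s = d·(N_t+1) = 10.3 × 14 = 144.2 mm

144 mm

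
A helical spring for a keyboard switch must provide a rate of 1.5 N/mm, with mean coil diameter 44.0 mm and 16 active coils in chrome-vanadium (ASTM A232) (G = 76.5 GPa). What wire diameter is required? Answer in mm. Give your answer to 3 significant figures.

3.82 mm

d = (8D³N_a·k / G)^(1/4) = (8·44.0³·16·1.5 / (76.5×10³))^0.25
  = (213.8)^0.25 = 3.8238 mm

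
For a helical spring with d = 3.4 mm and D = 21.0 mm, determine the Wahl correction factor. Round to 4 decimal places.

C = D/d = 21.0/3.4 = 6.1765
K_W = (4C−1)/(4C−4) + 0.615/C = 23.706/20.706 + 0.0996 = 1.2445

1.2445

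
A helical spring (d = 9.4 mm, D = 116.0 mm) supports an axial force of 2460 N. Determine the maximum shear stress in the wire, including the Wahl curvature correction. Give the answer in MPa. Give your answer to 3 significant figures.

Spring index C = D/d = 116.0/9.4 = 12.3404
K_W = (4C−1)/(4C−4) + 0.615/C = 48.362/45.362 + 0.0498 = 1.1160
τ₀ = 8FD/(πd³) = 8·2460·116.0/(π·9.4³) = 2.28288e+06/2609.4 = 874.88 MPa
τ_max = K·τ₀ = 1.1160 × 874.88 = 976.34 MPa

976 MPa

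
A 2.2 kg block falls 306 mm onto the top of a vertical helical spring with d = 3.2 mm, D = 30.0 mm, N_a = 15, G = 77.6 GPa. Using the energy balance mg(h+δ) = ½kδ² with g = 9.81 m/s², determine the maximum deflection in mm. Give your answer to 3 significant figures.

81.6 mm

k = Gd⁴/(8D³N_a) = (77.6×10³)(3.2⁴)/(8·30.0³·15) = 2.5114 N/mm
W = mg = 2.2 × 9.81 = 21.582 N
½kδ² − Wδ − Wh = 0 → δ = (W + √(W² + 2kWh))/k
δ = (21.582 + √(465.78 + 33171.1))/2.5114 = (21.582 + 183.4)/2.5114 = 81.622 mm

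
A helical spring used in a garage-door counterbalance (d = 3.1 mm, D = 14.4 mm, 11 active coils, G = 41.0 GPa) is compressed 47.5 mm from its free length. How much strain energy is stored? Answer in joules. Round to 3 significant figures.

k = Gd⁴/(8D³N_a) = (41.0×10³)(3.1⁴)/(8·14.4³·11) = 14.41 N/mm
U = ½kδ² = 0.5 × 14.41 × 47.5² = 16256 N·mm = 16.256 J

16.3 J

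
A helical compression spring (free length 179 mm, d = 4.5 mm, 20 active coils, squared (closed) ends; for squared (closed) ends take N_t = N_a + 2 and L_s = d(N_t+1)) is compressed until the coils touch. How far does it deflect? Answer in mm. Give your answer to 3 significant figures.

75.5 mm

N_t = 22; L_s = 4.5·23 = 103.5 mm
δ_solid = L₀ − L_s = 179 − 103.5 = 75.5 mm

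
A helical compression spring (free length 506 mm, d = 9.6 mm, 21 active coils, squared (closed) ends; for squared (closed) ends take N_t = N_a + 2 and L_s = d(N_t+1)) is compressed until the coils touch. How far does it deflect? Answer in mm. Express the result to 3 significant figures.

N_t = 23; L_s = 9.6·24 = 230.4 mm
δ_solid = L₀ − L_s = 506 − 230.4 = 275.6 mm

276 mm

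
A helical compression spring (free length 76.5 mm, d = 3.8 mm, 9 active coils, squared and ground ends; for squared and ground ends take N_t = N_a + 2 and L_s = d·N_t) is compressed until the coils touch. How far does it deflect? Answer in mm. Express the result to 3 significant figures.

34.7 mm

N_t = 11; L_s = 3.8·11 = 41.8 mm
δ_solid = L₀ − L_s = 76.5 − 41.8 = 34.7 mm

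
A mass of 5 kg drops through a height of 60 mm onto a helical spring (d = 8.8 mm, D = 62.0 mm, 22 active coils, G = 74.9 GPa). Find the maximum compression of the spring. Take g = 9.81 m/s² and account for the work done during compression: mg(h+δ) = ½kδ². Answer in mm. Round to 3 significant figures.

28.5 mm

k = Gd⁴/(8D³N_a) = (74.9×10³)(8.8⁴)/(8·62.0³·22) = 10.708 N/mm
W = mg = 5 × 9.81 = 49.05 N
½kδ² − Wδ − Wh = 0 → δ = (W + √(W² + 2kWh))/k
δ = (49.05 + √(2405.9 + 63029.7))/10.708 = (49.05 + 255.8)/10.708 = 28.469 mm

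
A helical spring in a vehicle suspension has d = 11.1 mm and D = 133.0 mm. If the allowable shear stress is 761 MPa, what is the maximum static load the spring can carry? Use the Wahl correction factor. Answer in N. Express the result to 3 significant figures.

2740 N

C = D/d = 133.0/11.1 = 11.9820
K_W = (4C−1)/(4C−4) + 0.615/C = 46.928/43.928 + 0.0513 = 1.1196
τ_max = K·8FD/(πd³) → F_max = τ_allow·πd³/(8DK)
F_max = 761·π·11.1³/(8·133.0·1.1196) = 3.2697e+06/1191.3 = 2744.7 N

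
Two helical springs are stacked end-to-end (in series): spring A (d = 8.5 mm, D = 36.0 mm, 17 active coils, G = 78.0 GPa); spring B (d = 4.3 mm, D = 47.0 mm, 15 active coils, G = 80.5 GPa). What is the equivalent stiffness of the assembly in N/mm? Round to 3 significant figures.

2.14 N/mm

k_A = Gd⁴/(8D³N_a) = (78.0×10³)(8.5⁴)/(8·36.0³·17) = 64.169 N/mm
k_B = Gd⁴/(8D³N_a) = (80.5×10³)(4.3⁴)/(8·47.0³·15) = 2.209 N/mm
Series: 1/k_eq = 1/64.169 + 1/2.209 = 0.46828; k_eq = 2.1355 N/mm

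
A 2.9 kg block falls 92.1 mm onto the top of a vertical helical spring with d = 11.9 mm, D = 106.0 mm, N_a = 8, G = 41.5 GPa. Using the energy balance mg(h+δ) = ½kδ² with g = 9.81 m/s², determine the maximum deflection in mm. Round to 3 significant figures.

24.7 mm

k = Gd⁴/(8D³N_a) = (41.5×10³)(11.9⁴)/(8·106.0³·8) = 10.918 N/mm
W = mg = 2.9 × 9.81 = 28.449 N
½kδ² − Wδ − Wh = 0 → δ = (W + √(W² + 2kWh))/k
δ = (28.449 + √(809.35 + 57213))/10.918 = (28.449 + 240.88)/10.918 = 24.668 mm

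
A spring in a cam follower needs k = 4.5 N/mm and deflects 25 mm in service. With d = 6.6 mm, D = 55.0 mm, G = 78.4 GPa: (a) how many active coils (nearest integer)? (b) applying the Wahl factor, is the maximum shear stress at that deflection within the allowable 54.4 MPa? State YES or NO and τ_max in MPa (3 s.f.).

(a) 25 coils; (b) NO, τ_max = 64.0 MPa

N_a = Gd⁴/(8D³k) = (78.4×10³)(6.6⁴)/(8·55.0³·4.5) = 24.84 → N_a = 25
Actual rate k = Gd⁴/(8D³·25) = 4.4707 N/mm
Working load F = kδ = 4.4707·25 = 111.77 N
C = 55.0/6.6 = 8.3333; K_W = (4C−1)/(4C−4)+0.615/C = 1.1761
τ_max = K_W·8FD/(πd³) = 1.1761·54.448 = 64.035 MPa
τ_max > 54.4 MPa → exceeds allowable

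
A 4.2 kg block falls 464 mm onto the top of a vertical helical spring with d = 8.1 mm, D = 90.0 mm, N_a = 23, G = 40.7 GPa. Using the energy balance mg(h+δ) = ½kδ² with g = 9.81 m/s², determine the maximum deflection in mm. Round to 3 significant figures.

206 mm

k = Gd⁴/(8D³N_a) = (40.7×10³)(8.1⁴)/(8·90.0³·23) = 1.3061 N/mm
W = mg = 4.2 × 9.81 = 41.202 N
½kδ² − Wδ − Wh = 0 → δ = (W + √(W² + 2kWh))/k
δ = (41.202 + √(1697.6 + 49940.8))/1.3061 = (41.202 + 227.24)/1.3061 = 205.52 mm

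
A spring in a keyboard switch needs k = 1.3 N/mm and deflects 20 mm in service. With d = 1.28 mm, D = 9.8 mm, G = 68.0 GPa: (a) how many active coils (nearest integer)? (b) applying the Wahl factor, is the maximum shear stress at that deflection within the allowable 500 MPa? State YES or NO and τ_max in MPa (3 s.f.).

(a) 19 coils; (b) YES, τ_max = 362 MPa

N_a = Gd⁴/(8D³k) = (68.0×10³)(1.28⁴)/(8·9.8³·1.3) = 18.65 → N_a = 19
Actual rate k = Gd⁴/(8D³·19) = 1.2759 N/mm
Working load F = kδ = 1.2759·20 = 25.519 N
C = 9.8/1.28 = 7.6562; K_W = (4C−1)/(4C−4)+0.615/C = 1.1930
τ_max = K_W·8FD/(πd³) = 1.1930·303.66 = 362.27 MPa
τ_max ≤ 500 MPa → acceptable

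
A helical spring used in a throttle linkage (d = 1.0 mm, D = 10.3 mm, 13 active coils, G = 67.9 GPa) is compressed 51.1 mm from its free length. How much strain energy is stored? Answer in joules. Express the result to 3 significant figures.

0.780 J

k = Gd⁴/(8D³N_a) = (67.9×10³)(1.0⁴)/(8·10.3³·13) = 0.59748 N/mm
U = ½kδ² = 0.5 × 0.59748 × 51.1² = 780.08 N·mm = 0.78008 J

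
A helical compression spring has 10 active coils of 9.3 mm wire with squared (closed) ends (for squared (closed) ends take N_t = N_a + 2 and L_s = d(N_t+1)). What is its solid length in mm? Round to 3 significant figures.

squared (closed) ends: N_t = N_a + 2 = 10 + 2 = 12
L_s = d·(N_t+1) = 9.3 × 13 = 120.9 mm

121 mm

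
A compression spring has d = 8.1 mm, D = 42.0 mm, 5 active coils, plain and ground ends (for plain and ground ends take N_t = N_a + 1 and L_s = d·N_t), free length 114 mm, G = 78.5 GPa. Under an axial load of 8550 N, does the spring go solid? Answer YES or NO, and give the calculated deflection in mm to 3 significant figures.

YES, δ = 75.0 mm

k = Gd⁴/(8D³N_a) = (78.5×10³)(8.1⁴)/(8·42.0³·5) = 114.03 N/mm
N_t = 6; L_s = 8.1·6 = 48.6 mm; δ_solid = L₀ − L_s = 114 − 48.6 = 65.4 mm
δ = F/k = 8550/114.03 = 74.983 mm
δ ≥ δ_solid → spring goes solid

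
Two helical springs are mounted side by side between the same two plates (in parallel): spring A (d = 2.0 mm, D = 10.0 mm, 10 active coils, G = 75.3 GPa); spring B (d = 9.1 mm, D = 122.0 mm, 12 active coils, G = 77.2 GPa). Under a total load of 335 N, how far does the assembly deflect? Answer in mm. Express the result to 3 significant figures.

18.5 mm

k_A = Gd⁴/(8D³N_a) = (75.3×10³)(2.0⁴)/(8·10.0³·10) = 15.06 N/mm
k_B = Gd⁴/(8D³N_a) = (77.2×10³)(9.1⁴)/(8·122.0³·12) = 3.0369 N/mm
Parallel: k_eq = 15.06 + 3.0369 = 18.097 N/mm
δ = F/k_eq = 335/18.097 = 18.511 mm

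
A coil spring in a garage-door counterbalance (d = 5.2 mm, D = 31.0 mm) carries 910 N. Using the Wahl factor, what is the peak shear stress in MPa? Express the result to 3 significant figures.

641 MPa

Spring index C = D/d = 31.0/5.2 = 5.9615
K_W = (4C−1)/(4C−4) + 0.615/C = 22.846/19.846 + 0.1032 = 1.2543
τ₀ = 8FD/(πd³) = 8·910·31.0/(π·5.2³) = 225680/441.73 = 510.9 MPa
τ_max = K·τ₀ = 1.2543 × 510.9 = 640.83 MPa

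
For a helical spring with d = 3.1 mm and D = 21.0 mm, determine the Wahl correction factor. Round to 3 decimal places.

C = D/d = 21.0/3.1 = 6.7742
K_W = (4C−1)/(4C−4) + 0.615/C = 26.097/23.097 + 0.0908 = 1.2207

1.221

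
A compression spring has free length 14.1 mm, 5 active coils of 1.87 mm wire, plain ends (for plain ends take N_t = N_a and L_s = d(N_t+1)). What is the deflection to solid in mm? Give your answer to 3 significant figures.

N_t = 5; L_s = 1.87·6 = 11.22 mm
δ_solid = L₀ − L_s = 14.1 − 11.22 = 2.88 mm

2.88 mm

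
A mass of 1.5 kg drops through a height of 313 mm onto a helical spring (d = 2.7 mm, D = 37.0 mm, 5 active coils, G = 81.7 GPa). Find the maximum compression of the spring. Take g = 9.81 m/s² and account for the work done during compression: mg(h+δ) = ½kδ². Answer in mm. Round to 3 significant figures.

72.8 mm

k = Gd⁴/(8D³N_a) = (81.7×10³)(2.7⁴)/(8·37.0³·5) = 2.1429 N/mm
W = mg = 1.5 × 9.81 = 14.715 N
½kδ² − Wδ − Wh = 0 → δ = (W + √(W² + 2kWh))/k
δ = (14.715 + √(216.53 + 19740))/2.1429 = (14.715 + 141.27)/2.1429 = 72.789 mm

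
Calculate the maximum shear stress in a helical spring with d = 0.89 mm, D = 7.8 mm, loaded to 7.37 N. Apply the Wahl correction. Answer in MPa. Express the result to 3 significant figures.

Spring index C = D/d = 7.8/0.89 = 8.7640
K_W = (4C−1)/(4C−4) + 0.615/C = 34.056/31.056 + 0.0702 = 1.1668
τ₀ = 8FD/(πd³) = 8·7.37·7.8/(π·0.89³) = 459.888/2.2147 = 207.65 MPa
τ_max = K·τ₀ = 1.1668 × 207.65 = 242.28 MPa

242 MPa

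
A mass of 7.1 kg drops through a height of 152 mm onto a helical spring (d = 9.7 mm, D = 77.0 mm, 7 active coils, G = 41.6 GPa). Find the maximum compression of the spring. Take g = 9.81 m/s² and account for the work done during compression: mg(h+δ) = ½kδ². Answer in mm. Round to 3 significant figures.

43.5 mm

k = Gd⁴/(8D³N_a) = (41.6×10³)(9.7⁴)/(8·77.0³·7) = 14.405 N/mm
W = mg = 7.1 × 9.81 = 69.651 N
½kδ² − Wδ − Wh = 0 → δ = (W + √(W² + 2kWh))/k
δ = (69.651 + √(4851.3 + 305015))/14.405 = (69.651 + 556.66)/14.405 = 43.478 mm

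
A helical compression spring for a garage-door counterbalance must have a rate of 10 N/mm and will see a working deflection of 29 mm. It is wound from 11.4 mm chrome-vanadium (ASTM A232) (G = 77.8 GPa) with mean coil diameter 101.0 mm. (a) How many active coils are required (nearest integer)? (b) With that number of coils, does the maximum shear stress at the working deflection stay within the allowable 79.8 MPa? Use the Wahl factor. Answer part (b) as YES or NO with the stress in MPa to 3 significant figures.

N_a = Gd⁴/(8D³k) = (77.8×10³)(11.4⁴)/(8·101.0³·10) = 15.94 → N_a = 16
Actual rate k = Gd⁴/(8D³·16) = 9.9638 N/mm
Working load F = kδ = 9.9638·29 = 288.95 N
C = 101.0/11.4 = 8.8596; K_W = (4C−1)/(4C−4)+0.615/C = 1.1648
τ_max = K_W·8FD/(πd³) = 1.1648·50.161 = 58.43 MPa
τ_max ≤ 79.8 MPa → acceptable

(a) 16 coils; (b) YES, τ_max = 58.4 MPa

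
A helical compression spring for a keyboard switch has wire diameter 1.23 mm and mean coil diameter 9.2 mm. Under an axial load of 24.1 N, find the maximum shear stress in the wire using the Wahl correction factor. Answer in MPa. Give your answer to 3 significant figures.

363 MPa

Spring index C = D/d = 9.2/1.23 = 7.4797
K_W = (4C−1)/(4C−4) + 0.615/C = 28.919/25.919 + 0.0822 = 1.1980
τ₀ = 8FD/(πd³) = 8·24.1·9.2/(π·1.23³) = 1773.76/5.8461 = 303.41 MPa
τ_max = K·τ₀ = 1.1980 × 303.41 = 363.48 MPa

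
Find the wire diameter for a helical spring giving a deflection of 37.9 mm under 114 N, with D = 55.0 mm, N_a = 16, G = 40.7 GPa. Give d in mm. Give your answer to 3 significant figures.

6.30 mm

Required rate k = F/δ = 114/37.9 = 3.0079 N/mm
d = (8D³N_a·k / G)^(1/4) = (8·55.0³·16·3.0079 / (40.7×10³))^0.25
  = (1573.9)^0.25 = 6.2986 mm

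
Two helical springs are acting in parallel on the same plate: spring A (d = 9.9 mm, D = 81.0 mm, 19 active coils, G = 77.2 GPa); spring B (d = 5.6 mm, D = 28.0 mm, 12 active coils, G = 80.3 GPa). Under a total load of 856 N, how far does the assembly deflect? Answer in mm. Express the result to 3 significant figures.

k_A = Gd⁴/(8D³N_a) = (77.2×10³)(9.9⁴)/(8·81.0³·19) = 9.1804 N/mm
k_B = Gd⁴/(8D³N_a) = (80.3×10³)(5.6⁴)/(8·28.0³·12) = 37.473 N/mm
Parallel: k_eq = 9.1804 + 37.473 = 46.654 N/mm
δ = F/k_eq = 856/46.654 = 18.348 mm

18.3 mm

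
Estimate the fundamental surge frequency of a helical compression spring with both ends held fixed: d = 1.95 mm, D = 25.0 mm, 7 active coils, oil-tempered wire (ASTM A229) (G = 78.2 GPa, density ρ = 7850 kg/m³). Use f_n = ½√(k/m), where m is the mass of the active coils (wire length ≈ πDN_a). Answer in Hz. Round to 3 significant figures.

158 Hz

k = Gd⁴/(8D³N_a) = (78.2×10³)(1.95⁴)/(8·25.0³·7) = 1.2922 N/mm = 1292.2 N/m
Wire length L = πDN_a = π·25.0·7 = 549.78 mm
m = ρ·(πd²/4)·L = 7850 × 2.9865×10⁻⁶ m² × 0.54978 m = 0.012889 kg
f_n = ½√(k/m) = 0.5·√(1292.2/0.012889) = 0.5·√(1.0026e+05) = 158.32 Hz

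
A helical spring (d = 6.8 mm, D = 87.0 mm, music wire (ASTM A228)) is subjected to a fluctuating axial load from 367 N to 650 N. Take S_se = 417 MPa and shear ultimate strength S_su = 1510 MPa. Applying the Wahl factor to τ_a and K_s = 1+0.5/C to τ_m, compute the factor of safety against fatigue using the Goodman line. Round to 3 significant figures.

C = D/d = 87.0/6.8 = 12.7941; K_W = (4C−1)/(4C−4)+0.615/C = 1.1117; K_s = 1+0.5/C = 1.0391
F_a = (F_max−F_min)/2 = 141.5 N; F_m = (F_max+F_min)/2 = 508.5 N
τ_a = K_W·8F_aD/(πd³) = 1.1117 × 99.699 = 110.83 MPa
τ_m = K_s·8F_mD/(πd³) = 1.0391 × 358.28 = 372.28 MPa
Goodman: 1/n_f = τ_a/S_se + τ_m/S_su = 110.83/417 + 372.28/1510 = 0.26578 + 0.24654 = 0.51233
n_f = 1/0.51233 = 1.952

1.95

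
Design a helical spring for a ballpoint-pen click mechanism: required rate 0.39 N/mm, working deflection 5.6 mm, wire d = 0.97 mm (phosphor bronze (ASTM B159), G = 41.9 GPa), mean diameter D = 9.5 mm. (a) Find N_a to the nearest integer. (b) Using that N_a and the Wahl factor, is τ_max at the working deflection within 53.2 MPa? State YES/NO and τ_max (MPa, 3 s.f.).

(a) 14 coils; (b) NO, τ_max = 65.8 MPa

N_a = Gd⁴/(8D³k) = (41.9×10³)(0.97⁴)/(8·9.5³·0.39) = 13.87 → N_a = 14
Actual rate k = Gd⁴/(8D³·14) = 0.38629 N/mm
Working load F = kδ = 0.38629·5.6 = 2.1632 N
C = 9.5/0.97 = 9.7938; K_W = (4C−1)/(4C−4)+0.615/C = 1.1481
τ_max = K_W·8FD/(πd³) = 1.1481·57.339 = 65.83 MPa
τ_max > 53.2 MPa → exceeds allowable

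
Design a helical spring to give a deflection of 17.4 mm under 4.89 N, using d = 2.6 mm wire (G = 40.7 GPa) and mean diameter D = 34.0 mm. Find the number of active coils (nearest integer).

Required rate k = F/δ = 4.89/17.4 = 0.28103 N/mm
N_a = Gd⁴/(8D³k) = (40.7×10³ × 2.6⁴)/(8 × 34.0³ × 0.28103)
    = 1.85989e+06 / 88366.2 = 21.05 → 21 coils

21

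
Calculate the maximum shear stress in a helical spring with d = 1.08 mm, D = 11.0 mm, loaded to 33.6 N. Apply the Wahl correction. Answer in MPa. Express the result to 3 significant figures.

Spring index C = D/d = 11.0/1.08 = 10.1852
K_W = (4C−1)/(4C−4) + 0.615/C = 39.741/36.741 + 0.0604 = 1.1420
τ₀ = 8FD/(πd³) = 8·33.6·11.0/(π·1.08³) = 2956.8/3.9575 = 747.14 MPa
τ_max = K·τ₀ = 1.1420 × 747.14 = 853.26 MPa

853 MPa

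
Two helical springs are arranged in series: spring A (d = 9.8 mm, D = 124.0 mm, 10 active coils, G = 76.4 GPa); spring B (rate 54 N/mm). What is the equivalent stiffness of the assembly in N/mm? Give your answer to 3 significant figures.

4.26 N/mm

k_A = Gd⁴/(8D³N_a) = (76.4×10³)(9.8⁴)/(8·124.0³·10) = 4.62 N/mm
Series: 1/k_eq = 1/4.62 + 1/54 = 0.23497; k_eq = 4.2559 N/mm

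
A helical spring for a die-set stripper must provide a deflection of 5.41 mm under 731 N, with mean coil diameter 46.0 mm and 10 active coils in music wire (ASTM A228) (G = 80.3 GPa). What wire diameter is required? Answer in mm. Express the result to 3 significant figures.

Required rate k = F/δ = 731/5.41 = 135.12 N/mm
d = (8D³N_a·k / G)^(1/4) = (8·46.0³·10·135.12 / (80.3×10³))^0.25
  = (13103)^0.25 = 10.6990 mm

10.7 mm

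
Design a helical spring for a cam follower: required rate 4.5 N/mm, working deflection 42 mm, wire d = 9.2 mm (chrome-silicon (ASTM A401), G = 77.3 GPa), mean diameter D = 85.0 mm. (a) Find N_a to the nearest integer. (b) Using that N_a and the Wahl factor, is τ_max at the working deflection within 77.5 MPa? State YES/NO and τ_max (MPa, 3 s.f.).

(a) 25 coils; (b) YES, τ_max = 60.9 MPa

N_a = Gd⁴/(8D³k) = (77.3×10³)(9.2⁴)/(8·85.0³·4.5) = 25.05 → N_a = 25
Actual rate k = Gd⁴/(8D³·25) = 4.5086 N/mm
Working load F = kδ = 4.5086·42 = 189.36 N
C = 85.0/9.2 = 9.2391; K_W = (4C−1)/(4C−4)+0.615/C = 1.1576
τ_max = K_W·8FD/(πd³) = 1.1576·52.637 = 60.932 MPa
τ_max ≤ 77.5 MPa → acceptable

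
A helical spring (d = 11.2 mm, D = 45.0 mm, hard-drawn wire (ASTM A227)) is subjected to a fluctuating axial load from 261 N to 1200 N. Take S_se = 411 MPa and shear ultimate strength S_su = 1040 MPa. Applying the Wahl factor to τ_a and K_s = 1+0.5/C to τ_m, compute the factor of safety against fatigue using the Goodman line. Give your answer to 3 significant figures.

C = D/d = 45.0/11.2 = 4.0179; K_W = (4C−1)/(4C−4)+0.615/C = 1.4016; K_s = 1+0.5/C = 1.1244
F_a = (F_max−F_min)/2 = 469.5 N; F_m = (F_max+F_min)/2 = 730.5 N
τ_a = K_W·8F_aD/(πd³) = 1.4016 × 38.294 = 53.673 MPa
τ_m = K_s·8F_mD/(πd³) = 1.1244 × 59.583 = 66.997 MPa
Goodman: 1/n_f = τ_a/S_se + τ_m/S_su = 53.673/411 + 66.997/1040 = 0.13059 + 0.06442 = 0.19501
n_f = 1/0.19501 = 5.128

5.13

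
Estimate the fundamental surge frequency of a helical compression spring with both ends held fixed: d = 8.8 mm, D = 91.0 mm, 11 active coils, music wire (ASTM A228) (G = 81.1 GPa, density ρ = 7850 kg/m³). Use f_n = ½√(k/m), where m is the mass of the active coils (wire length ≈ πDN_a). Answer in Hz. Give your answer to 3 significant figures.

34.9 Hz

k = Gd⁴/(8D³N_a) = (81.1×10³)(8.8⁴)/(8·91.0³·11) = 7.3341 N/mm = 7334.1 N/m
Wire length L = πDN_a = π·91.0·11 = 3144.7 mm
m = ρ·(πd²/4)·L = 7850 × 60.821×10⁻⁶ m² × 3.1447 m = 1.5014 kg
f_n = ½√(k/m) = 0.5·√(7334.1/1.5014) = 0.5·√(4884.7) = 34.945 Hz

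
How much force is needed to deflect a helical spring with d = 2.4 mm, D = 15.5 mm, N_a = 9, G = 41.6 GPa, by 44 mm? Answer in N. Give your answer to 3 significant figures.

k = Gd⁴/(8D³N_a) = (41.6×10³)(2.4⁴)/(8·15.5³·9) = 5.1477 N/mm
F = k·δ = 5.1477 × 44 = 226.5 N

226 N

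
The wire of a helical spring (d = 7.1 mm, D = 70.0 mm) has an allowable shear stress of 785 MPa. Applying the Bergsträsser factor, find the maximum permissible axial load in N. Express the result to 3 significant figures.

C = D/d = 70.0/7.1 = 9.8592
K_B = (4C+2)/(4C−3) = 41.437/36.437 = 1.1372
τ_max = K·8FD/(πd³) → F_max = τ_allow·πd³/(8DK)
F_max = 785·π·7.1³/(8·70.0·1.1372) = 8.8266e+05/636.85 = 1386 N

1390 N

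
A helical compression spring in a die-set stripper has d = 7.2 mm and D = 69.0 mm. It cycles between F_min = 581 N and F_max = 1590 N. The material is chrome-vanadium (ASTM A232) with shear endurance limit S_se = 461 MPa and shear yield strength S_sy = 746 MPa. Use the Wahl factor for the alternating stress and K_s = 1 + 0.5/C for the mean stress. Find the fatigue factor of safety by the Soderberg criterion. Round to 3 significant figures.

C = D/d = 69.0/7.2 = 9.5833; K_W = (4C−1)/(4C−4)+0.615/C = 1.1516; K_s = 1+0.5/C = 1.0522
F_a = (F_max−F_min)/2 = 504.5 N; F_m = (F_max+F_min)/2 = 1085.5 N
τ_a = K_W·8F_aD/(πd³) = 1.1516 × 237.49 = 273.49 MPa
τ_m = K_s·8F_mD/(πd³) = 1.0522 × 511 = 537.66 MPa
Soderberg: 1/n_f = τ_a/S_se + τ_m/S_sy = 273.49/461 + 537.66/746 = 0.59325 + 0.72073 = 1.314
n_f = 1/1.314 = 0.7611

0.761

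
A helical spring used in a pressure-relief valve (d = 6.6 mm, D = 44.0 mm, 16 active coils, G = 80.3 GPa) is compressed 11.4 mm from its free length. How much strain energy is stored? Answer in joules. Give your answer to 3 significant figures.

0.908 J

k = Gd⁴/(8D³N_a) = (80.3×10³)(6.6⁴)/(8·44.0³·16) = 13.974 N/mm
U = ½kδ² = 0.5 × 13.974 × 11.4² = 908.04 N·mm = 0.90804 J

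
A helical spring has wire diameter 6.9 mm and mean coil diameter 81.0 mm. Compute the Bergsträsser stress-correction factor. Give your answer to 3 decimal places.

1.114

C = D/d = 81.0/6.9 = 11.7391
K_B = (4C+2)/(4C−3) = 48.957/43.957 = 1.1137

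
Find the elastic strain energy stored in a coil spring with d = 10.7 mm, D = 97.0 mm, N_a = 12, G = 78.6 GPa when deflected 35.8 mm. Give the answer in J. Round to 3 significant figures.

7.54 J

k = Gd⁴/(8D³N_a) = (78.6×10³)(10.7⁴)/(8·97.0³·12) = 11.759 N/mm
U = ½kδ² = 0.5 × 11.759 × 35.8² = 7535.4 N·mm = 7.5354 J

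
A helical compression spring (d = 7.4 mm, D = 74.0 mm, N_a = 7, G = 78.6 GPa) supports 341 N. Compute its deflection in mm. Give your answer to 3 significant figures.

k = Gd⁴/(8D³N_a) = (78.6×10³)(7.4⁴)/(8·74.0³·7) = 10.386 N/mm
δ = F/k = 341 / 10.386 = 32.831 mm

32.8 mm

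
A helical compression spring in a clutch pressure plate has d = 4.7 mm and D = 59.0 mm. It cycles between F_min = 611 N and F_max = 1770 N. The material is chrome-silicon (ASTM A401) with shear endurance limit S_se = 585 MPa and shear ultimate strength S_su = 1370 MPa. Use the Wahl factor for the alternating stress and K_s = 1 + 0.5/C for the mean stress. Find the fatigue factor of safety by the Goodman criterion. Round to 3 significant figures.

0.344

C = D/d = 59.0/4.7 = 12.5532; K_W = (4C−1)/(4C−4)+0.615/C = 1.1139; K_s = 1+0.5/C = 1.0398
F_a = (F_max−F_min)/2 = 579.5 N; F_m = (F_max+F_min)/2 = 1190.5 N
τ_a = K_W·8F_aD/(πd³) = 1.1139 × 838.59 = 934.12 MPa
τ_m = K_s·8F_mD/(πd³) = 1.0398 × 1722.8 = 1791.4 MPa
Goodman: 1/n_f = τ_a/S_se + τ_m/S_su = 934.12/585 + 1791.4/1370 = 1.59678 + 1.30759 = 2.9044
n_f = 1/2.9044 = 0.3443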